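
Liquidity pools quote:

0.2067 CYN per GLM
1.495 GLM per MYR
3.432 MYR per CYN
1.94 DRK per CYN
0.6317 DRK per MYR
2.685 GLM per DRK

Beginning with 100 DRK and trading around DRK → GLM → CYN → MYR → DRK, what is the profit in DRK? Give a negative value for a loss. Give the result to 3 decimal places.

100 DRK × 2.685 = 268.5 GLM
268.5 GLM × 0.2067 = 55.49895 CYN
55.49895 CYN × 3.432 = 190.4723964 MYR
190.4723964 MYR × 0.6317 = 120.32141280588 DRK
Net change: 120.32141280588 − 100 = 20.32141280588 DRK

20.321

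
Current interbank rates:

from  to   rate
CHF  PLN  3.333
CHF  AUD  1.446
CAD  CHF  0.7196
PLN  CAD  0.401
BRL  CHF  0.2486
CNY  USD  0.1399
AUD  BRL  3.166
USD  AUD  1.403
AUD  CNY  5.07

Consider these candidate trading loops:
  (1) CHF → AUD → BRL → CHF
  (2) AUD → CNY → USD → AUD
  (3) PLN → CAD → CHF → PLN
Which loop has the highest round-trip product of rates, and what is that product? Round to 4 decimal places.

1.1381

(1) 1.446 × 3.166 × 0.2486 = 1.13810
(2) 5.07 × 0.1399 × 1.403 = 0.99514
(3) 0.401 × 0.7196 × 3.333 = 0.96177
Highest is cycle (1) at 1.1381 (>1, arbitrage).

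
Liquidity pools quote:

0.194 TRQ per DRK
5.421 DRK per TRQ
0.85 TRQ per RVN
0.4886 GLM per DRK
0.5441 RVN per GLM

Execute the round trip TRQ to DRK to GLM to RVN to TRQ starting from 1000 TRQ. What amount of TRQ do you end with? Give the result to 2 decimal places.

1000 TRQ × 5.421 = 5421 DRK
5421 DRK × 0.4886 = 2648.7006 GLM
2648.7006 GLM × 0.5441 = 1441.15799646 RVN
1441.15799646 RVN × 0.85 = 1224.984296991 TRQ

1224.98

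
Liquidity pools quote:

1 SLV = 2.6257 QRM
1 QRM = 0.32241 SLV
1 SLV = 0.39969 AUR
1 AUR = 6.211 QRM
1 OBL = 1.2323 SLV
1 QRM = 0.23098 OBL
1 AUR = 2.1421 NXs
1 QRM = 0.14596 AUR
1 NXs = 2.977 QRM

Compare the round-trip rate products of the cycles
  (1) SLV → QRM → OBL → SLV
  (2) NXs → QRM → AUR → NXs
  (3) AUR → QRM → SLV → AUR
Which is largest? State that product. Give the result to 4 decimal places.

0.9308

(1) 2.6257 × 0.23098 × 1.2323 = 0.74737
(2) 2.977 × 0.14596 × 2.1421 = 0.93079
(3) 6.211 × 0.32241 × 0.39969 = 0.80037
Highest is cycle (2) at 0.9308 (≤1, no arbitrage).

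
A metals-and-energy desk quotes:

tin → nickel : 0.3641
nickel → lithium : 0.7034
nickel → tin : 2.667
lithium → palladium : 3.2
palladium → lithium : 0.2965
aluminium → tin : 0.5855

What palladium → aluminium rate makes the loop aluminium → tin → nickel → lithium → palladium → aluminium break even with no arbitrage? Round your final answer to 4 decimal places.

Known legs of the cycle: 0.5855 × 0.3641 × 0.7034 × 3.2 = 0.479843836384
For no arbitrage the full-cycle product must be 1, so the missing rate is 1 / 0.479843836384 ≈ 2.084011.

2.0840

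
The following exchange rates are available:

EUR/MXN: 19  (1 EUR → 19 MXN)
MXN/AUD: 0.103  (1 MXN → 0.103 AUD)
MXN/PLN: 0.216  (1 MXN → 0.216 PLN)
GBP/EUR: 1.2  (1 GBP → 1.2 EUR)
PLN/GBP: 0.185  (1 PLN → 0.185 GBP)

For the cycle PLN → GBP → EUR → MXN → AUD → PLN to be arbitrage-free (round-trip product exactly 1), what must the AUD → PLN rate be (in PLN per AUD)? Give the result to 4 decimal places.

2.3017

Known legs of the cycle: 0.185 × 1.2 × 19 × 0.103 = 0.434454
For no arbitrage the full-cycle product must be 1, so the missing rate is 1 / 0.434454 ≈ 2.301740.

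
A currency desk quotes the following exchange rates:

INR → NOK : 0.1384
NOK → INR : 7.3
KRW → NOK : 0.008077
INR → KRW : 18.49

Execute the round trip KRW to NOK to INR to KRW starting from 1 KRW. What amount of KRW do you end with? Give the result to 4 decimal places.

1.0902

1 KRW × 0.008077 = 0.008077 NOK
0.008077 NOK × 7.3 = 0.0589621 INR
0.0589621 INR × 18.49 = 1.090209229 KRW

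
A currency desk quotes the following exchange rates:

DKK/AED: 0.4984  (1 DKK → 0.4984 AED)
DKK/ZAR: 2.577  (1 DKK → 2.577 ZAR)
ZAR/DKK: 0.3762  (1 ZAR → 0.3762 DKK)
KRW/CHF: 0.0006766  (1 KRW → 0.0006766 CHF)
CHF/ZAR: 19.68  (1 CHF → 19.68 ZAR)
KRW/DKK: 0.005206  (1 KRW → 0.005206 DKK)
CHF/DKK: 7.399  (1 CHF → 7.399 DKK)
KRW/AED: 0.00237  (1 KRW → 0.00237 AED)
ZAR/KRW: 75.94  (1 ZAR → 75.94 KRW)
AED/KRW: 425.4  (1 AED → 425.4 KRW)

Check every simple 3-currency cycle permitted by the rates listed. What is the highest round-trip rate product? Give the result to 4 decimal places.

1.1038

KRW→DKK→AED→KRW: 0.005206 × 0.4984 × 425.4 = 1.10377
KRW→DKK→ZAR→KRW: 0.005206 × 2.577 × 75.94 = 1.01880
CHF→ZAR→KRW→CHF: 19.68 × 75.94 × 0.0006766 = 1.01118
Maximum is KRW→DKK→AED→KRW at 1.1038; arbitrage exists.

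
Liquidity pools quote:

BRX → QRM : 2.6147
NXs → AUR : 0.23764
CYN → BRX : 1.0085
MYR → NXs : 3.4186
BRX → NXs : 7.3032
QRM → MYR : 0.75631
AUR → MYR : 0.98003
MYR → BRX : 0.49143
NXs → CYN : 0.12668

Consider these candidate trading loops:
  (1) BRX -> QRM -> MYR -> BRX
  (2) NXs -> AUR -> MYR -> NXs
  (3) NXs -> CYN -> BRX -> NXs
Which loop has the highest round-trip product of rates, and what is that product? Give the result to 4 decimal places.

0.9718

(1) 2.6147 × 0.75631 × 0.49143 = 0.97181
(2) 0.23764 × 0.98003 × 3.4186 = 0.79617
(3) 0.12668 × 1.0085 × 7.3032 = 0.93303
Highest is cycle (1) at 0.9718 (≤1, no arbitrage).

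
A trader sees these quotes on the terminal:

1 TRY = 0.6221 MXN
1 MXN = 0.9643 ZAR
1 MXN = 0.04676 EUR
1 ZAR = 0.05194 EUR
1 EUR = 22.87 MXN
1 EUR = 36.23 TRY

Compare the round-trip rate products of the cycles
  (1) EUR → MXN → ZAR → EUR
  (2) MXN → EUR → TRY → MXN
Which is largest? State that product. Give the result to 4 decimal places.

(1) 22.87 × 0.9643 × 0.05194 = 1.14546
(2) 0.04676 × 36.23 × 0.6221 = 1.05391
Highest is cycle (1) at 1.1455 (>1, arbitrage).

1.1455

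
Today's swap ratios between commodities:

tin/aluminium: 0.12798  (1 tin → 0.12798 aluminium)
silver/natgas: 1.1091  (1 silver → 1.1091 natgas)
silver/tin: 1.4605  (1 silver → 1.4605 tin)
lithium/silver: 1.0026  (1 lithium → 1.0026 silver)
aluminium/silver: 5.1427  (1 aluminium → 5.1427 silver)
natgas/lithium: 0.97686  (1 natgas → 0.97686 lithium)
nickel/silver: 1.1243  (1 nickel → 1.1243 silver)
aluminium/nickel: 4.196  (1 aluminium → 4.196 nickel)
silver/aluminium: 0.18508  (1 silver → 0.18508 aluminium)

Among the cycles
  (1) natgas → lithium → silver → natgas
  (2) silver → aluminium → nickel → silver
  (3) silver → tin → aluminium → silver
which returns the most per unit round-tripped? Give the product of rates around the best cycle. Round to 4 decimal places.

(1) 0.97686 × 1.0026 × 1.1091 = 1.08625
(2) 0.18508 × 4.196 × 1.1243 = 0.87313
(3) 1.4605 × 0.12798 × 5.1427 = 0.96125
Highest is cycle (1) at 1.0863 (>1, arbitrage).

1.0863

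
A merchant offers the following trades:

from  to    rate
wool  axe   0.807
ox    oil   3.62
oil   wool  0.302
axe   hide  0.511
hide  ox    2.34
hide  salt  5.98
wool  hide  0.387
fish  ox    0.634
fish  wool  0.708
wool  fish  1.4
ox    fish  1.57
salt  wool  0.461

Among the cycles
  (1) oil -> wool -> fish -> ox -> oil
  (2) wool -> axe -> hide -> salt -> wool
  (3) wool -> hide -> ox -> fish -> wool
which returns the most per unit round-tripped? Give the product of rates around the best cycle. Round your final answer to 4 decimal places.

(1) 0.302 × 1.4 × 0.634 × 3.62 = 0.97036
(2) 0.807 × 0.511 × 5.98 × 0.461 = 1.13683
(3) 0.387 × 2.34 × 1.57 × 0.708 = 1.00661
Highest is cycle (2) at 1.1368 (>1, arbitrage).

1.1368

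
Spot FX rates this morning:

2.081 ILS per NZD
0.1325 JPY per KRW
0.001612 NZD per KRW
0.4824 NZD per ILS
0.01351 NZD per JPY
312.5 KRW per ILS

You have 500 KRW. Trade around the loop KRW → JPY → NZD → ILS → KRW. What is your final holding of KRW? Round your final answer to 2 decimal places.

500 KRW × 0.1325 = 66.25 JPY
66.25 JPY × 0.01351 = 0.8950375 NZD
0.8950375 NZD × 2.081 = 1.8625730375 ILS
1.8625730375 ILS × 312.5 = 582.05407421875 KRW

582.05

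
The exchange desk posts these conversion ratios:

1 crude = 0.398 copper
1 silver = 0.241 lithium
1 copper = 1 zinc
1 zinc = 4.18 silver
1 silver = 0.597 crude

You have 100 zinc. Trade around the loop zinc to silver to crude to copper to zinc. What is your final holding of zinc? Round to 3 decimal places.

100 zinc × 4.18 = 418 silver
418 silver × 0.597 = 249.546 crude
249.546 crude × 0.398 = 99.319308 copper
99.319308 copper × 1 = 99.319308 zinc

99.319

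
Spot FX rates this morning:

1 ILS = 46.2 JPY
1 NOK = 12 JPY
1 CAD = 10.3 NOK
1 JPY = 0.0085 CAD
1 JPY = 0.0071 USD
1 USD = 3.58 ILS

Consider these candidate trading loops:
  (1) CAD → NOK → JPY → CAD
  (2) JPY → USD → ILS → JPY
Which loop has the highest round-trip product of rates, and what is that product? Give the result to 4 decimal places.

1.1743

(1) 10.3 × 12 × 0.0085 = 1.05060
(2) 0.0071 × 3.58 × 46.2 = 1.17431
Highest is cycle (2) at 1.1743 (>1, arbitrage).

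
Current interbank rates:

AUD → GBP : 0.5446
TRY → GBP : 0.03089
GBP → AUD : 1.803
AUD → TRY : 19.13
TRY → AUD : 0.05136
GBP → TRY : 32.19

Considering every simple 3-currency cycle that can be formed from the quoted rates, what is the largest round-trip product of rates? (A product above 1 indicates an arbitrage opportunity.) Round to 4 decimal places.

AUD→TRY→GBP→AUD: 19.13 × 0.03089 × 1.803 = 1.06544
AUD→GBP→TRY→AUD: 0.5446 × 32.19 × 0.05136 = 0.90038
Maximum is AUD→TRY→GBP→AUD at 1.0654; arbitrage exists.

1.0654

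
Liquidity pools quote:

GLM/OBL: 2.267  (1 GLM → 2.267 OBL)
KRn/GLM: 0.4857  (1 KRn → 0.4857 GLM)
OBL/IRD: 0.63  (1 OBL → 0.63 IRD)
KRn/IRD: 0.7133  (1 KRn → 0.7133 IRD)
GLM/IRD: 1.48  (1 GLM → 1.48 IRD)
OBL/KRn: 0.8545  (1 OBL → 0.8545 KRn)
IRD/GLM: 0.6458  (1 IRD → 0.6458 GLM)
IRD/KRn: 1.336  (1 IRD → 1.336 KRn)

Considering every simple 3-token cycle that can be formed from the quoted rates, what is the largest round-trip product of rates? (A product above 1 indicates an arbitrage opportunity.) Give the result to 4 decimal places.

IRD→KRn→GLM→IRD: 1.336 × 0.4857 × 1.48 = 0.96036
OBL→KRn→GLM→OBL: 0.8545 × 0.4857 × 2.267 = 0.94087
IRD→GLM→OBL→IRD: 0.6458 × 2.267 × 0.63 = 0.92234
Maximum is IRD→KRn→GLM→IRD at 0.9604; no arbitrage — every cycle loses value.

0.9604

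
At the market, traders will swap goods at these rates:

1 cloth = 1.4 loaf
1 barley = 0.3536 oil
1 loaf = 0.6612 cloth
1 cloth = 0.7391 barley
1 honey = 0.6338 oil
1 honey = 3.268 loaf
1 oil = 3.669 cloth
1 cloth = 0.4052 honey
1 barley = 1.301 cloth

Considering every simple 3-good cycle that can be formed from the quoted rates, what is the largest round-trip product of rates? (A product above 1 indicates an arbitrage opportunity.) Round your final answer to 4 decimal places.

0.9589

oil→cloth→barley→oil: 3.669 × 0.7391 × 0.3536 = 0.95888
oil→cloth→honey→oil: 3.669 × 0.4052 × 0.6338 = 0.94226
loaf→cloth→honey→loaf: 0.6612 × 0.4052 × 3.268 = 0.87556
Maximum is oil→cloth→barley→oil at 0.9589; no arbitrage — every cycle loses value.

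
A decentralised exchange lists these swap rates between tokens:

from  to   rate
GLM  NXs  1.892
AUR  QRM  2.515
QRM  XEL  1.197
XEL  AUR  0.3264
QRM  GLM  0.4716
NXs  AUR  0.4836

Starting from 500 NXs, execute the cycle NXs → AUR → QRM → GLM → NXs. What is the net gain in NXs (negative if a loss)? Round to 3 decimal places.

500 NXs × 0.4836 = 241.8 AUR
241.8 AUR × 2.515 = 608.127 QRM
608.127 QRM × 0.4716 = 286.7926932 GLM
286.7926932 GLM × 1.892 = 542.6117755344 NXs
Net change: 542.6117755344 − 500 = 42.6117755344 NXs

42.612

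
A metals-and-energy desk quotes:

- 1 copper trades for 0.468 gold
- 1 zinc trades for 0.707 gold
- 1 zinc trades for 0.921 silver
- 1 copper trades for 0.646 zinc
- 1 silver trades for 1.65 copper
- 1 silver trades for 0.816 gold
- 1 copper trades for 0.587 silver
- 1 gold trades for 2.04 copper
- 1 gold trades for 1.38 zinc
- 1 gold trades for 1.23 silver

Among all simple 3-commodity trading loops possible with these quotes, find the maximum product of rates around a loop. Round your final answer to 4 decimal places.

1.0371

zinc→silver→gold→zinc: 0.921 × 0.816 × 1.38 = 1.03712
zinc→silver→copper→zinc: 0.921 × 1.65 × 0.646 = 0.98169
silver→gold→copper→silver: 0.816 × 2.04 × 0.587 = 0.97714
silver→copper→gold→silver: 1.65 × 0.468 × 1.23 = 0.94981
zinc→gold→copper→zinc: 0.707 × 2.04 × 0.646 = 0.93171
Maximum is zinc→silver→gold→zinc at 1.0371; arbitrage exists.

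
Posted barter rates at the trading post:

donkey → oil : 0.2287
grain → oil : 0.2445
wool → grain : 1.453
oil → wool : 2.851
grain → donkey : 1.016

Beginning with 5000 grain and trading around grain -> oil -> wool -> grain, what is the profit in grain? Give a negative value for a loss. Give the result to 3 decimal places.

5000 grain × 0.2445 = 1222.5 oil
1222.5 oil × 2.851 = 3485.3475 wool
3485.3475 wool × 1.453 = 5064.2099175 grain
Net change: 5064.2099175 − 5000 = 64.2099175 grain

64.210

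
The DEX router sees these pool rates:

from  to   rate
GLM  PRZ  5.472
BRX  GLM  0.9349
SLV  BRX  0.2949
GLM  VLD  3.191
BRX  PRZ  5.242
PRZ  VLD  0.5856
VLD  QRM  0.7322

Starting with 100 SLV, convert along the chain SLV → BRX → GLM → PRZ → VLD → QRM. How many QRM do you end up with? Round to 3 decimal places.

64.687

100 SLV × 0.2949 = 29.49 BRX
29.49 BRX × 0.9349 = 27.570201 GLM
27.570201 GLM × 5.472 = 150.864139872 PRZ
150.864139872 PRZ × 0.5856 = 88.3460403090432 VLD
88.3460403090432 VLD × 0.7322 = 64.68697071428143104 QRM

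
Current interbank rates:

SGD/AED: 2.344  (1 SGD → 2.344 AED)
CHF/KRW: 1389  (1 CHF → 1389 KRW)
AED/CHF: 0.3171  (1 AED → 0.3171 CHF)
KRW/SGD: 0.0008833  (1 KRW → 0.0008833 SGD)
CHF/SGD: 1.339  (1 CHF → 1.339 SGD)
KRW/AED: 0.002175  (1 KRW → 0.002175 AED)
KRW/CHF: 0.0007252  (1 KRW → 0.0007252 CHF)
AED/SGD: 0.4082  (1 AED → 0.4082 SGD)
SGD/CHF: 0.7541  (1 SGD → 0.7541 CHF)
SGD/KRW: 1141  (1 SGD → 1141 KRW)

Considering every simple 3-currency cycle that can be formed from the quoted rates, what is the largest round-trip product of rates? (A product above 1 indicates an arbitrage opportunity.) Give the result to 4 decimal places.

1.1080

CHF→SGD→KRW→CHF: 1.339 × 1141 × 0.0007252 = 1.10796
SGD→KRW→AED→SGD: 1141 × 0.002175 × 0.4082 = 1.01302
CHF→SGD→AED→CHF: 1.339 × 2.344 × 0.3171 = 0.99526
CHF→KRW→AED→CHF: 1389 × 0.002175 × 0.3171 = 0.95798
CHF→KRW→SGD→CHF: 1389 × 0.0008833 × 0.7541 = 0.92521
Maximum is CHF→SGD→KRW→CHF at 1.1080; arbitrage exists.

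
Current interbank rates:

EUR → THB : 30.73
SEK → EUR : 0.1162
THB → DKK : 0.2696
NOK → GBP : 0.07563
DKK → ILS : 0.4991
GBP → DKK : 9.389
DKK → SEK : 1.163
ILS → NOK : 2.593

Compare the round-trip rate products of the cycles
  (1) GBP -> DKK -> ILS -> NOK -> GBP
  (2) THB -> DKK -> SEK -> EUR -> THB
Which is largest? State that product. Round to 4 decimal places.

1.1196

(1) 9.389 × 0.4991 × 2.593 × 0.07563 = 0.91897
(2) 0.2696 × 1.163 × 0.1162 × 30.73 = 1.11961
Highest is cycle (2) at 1.1196 (>1, arbitrage).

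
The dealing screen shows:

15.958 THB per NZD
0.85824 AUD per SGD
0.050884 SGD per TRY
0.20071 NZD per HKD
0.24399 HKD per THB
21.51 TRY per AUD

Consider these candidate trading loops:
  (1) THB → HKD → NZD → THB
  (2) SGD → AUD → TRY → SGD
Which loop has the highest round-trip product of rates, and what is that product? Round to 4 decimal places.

(1) 0.24399 × 0.20071 × 15.958 = 0.78148
(2) 0.85824 × 21.51 × 0.050884 = 0.93936
Highest is cycle (2) at 0.9394 (≤1, no arbitrage).

0.9394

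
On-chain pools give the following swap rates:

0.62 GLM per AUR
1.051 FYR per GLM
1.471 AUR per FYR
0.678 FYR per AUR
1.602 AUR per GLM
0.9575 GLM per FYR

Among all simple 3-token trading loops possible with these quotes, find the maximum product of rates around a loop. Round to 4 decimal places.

GLM→AUR→FYR→GLM: 1.602 × 0.678 × 0.9575 = 1.03999
GLM→FYR→AUR→GLM: 1.051 × 1.471 × 0.62 = 0.95853
Maximum is GLM→AUR→FYR→GLM at 1.0400; arbitrage exists.

1.0400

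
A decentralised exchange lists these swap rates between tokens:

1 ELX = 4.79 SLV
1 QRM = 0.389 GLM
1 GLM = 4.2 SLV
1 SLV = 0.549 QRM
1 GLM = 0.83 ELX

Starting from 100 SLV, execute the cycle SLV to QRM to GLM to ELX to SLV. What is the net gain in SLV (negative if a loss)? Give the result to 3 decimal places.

100 SLV × 0.549 = 54.9 QRM
54.9 QRM × 0.389 = 21.3561 GLM
21.3561 GLM × 0.83 = 17.725563 ELX
17.725563 ELX × 4.79 = 84.90544677 SLV
Net change: 84.90544677 − 100 = -15.09455323 SLV

-15.095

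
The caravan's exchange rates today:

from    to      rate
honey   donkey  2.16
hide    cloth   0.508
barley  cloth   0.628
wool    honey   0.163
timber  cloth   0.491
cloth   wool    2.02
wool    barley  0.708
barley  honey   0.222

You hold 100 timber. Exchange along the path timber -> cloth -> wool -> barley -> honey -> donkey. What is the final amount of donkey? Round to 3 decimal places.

100 timber × 0.491 = 49.1 cloth
49.1 cloth × 2.02 = 99.182 wool
99.182 wool × 0.708 = 70.220856 barley
70.220856 barley × 0.222 = 15.589030032 honey
15.589030032 honey × 2.16 = 33.67230486912 donkey

33.672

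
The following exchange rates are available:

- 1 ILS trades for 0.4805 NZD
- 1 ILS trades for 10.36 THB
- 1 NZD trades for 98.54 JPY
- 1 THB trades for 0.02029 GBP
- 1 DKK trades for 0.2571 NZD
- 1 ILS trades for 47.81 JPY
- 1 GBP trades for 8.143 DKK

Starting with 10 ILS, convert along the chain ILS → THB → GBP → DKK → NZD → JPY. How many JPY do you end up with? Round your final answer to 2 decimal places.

433.65

10 ILS × 10.36 = 103.6 THB
103.6 THB × 0.02029 = 2.102044 GBP
2.102044 GBP × 8.143 = 17.116944292 DKK
17.116944292 DKK × 0.2571 = 4.4007663774732 NZD
4.4007663774732 NZD × 98.54 = 433.651518836209128 JPY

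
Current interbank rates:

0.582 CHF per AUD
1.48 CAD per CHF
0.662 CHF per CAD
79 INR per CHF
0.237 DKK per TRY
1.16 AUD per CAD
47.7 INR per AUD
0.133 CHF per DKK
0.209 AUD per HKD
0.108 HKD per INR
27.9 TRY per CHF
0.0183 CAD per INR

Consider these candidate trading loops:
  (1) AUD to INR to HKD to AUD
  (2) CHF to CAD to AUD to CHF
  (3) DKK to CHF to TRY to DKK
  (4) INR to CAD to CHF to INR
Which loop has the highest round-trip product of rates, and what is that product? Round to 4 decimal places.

(1) 47.7 × 0.108 × 0.209 = 1.07668
(2) 1.48 × 1.16 × 0.582 = 0.99918
(3) 0.133 × 27.9 × 0.237 = 0.87944
(4) 0.0183 × 0.662 × 79 = 0.95705
Highest is cycle (1) at 1.0767 (>1, arbitrage).

1.0767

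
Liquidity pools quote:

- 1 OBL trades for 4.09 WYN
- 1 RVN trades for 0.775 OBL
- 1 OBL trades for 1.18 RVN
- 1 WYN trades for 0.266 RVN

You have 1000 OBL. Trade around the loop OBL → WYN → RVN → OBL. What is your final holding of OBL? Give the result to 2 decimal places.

843.15

1000 OBL × 4.09 = 4090 WYN
4090 WYN × 0.266 = 1087.94 RVN
1087.94 RVN × 0.775 = 843.1535 OBL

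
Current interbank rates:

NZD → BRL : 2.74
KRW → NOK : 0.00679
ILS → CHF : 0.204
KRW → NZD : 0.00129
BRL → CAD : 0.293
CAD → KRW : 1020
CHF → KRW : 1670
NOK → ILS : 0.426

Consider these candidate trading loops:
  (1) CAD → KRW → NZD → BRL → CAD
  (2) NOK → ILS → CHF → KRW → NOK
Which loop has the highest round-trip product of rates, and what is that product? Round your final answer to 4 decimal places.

(1) 1020 × 0.00129 × 2.74 × 0.293 = 1.05635
(2) 0.426 × 0.204 × 1670 × 0.00679 = 0.98543
Highest is cycle (1) at 1.0564 (>1, arbitrage).

1.0564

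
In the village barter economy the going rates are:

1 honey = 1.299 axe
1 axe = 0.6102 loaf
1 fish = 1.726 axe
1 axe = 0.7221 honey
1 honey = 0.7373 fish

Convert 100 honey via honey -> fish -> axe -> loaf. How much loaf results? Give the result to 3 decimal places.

77.653

100 honey × 0.7373 = 73.73 fish
73.73 fish × 1.726 = 127.25798 axe
127.25798 axe × 0.6102 = 77.652819396 loaf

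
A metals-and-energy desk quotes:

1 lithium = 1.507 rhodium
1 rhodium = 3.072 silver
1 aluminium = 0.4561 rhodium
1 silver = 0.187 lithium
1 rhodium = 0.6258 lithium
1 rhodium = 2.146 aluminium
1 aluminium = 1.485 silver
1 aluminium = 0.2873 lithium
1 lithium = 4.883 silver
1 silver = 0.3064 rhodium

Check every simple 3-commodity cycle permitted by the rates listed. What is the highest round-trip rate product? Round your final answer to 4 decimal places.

0.9764

rhodium→aluminium→silver→rhodium: 2.146 × 1.485 × 0.3064 = 0.97644
rhodium→lithium→silver→rhodium: 0.6258 × 4.883 × 0.3064 = 0.93629
rhodium→aluminium→lithium→rhodium: 2.146 × 0.2873 × 1.507 = 0.92913
rhodium→silver→lithium→rhodium: 3.072 × 0.187 × 1.507 = 0.86572
Maximum is rhodium→aluminium→silver→rhodium at 0.9764; no arbitrage — every cycle loses value.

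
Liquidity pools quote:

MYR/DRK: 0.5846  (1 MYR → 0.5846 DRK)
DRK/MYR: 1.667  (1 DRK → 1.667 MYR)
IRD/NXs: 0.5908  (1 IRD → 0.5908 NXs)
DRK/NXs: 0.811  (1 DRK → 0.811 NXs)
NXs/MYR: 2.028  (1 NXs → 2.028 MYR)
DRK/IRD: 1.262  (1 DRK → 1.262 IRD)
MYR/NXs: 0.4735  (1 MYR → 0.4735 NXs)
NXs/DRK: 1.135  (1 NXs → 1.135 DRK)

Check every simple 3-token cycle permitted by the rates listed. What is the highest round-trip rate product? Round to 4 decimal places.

0.9615

DRK→NXs→MYR→DRK: 0.811 × 2.028 × 0.5846 = 0.96150
DRK→MYR→NXs→DRK: 1.667 × 0.4735 × 1.135 = 0.89588
DRK→IRD→NXs→DRK: 1.262 × 0.5908 × 1.135 = 0.84624
Maximum is DRK→NXs→MYR→DRK at 0.9615; no arbitrage — every cycle loses value.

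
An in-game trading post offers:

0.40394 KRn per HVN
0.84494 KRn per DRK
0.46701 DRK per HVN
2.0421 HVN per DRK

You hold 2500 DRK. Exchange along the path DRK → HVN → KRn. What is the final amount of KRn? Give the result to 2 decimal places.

2062.21

2500 DRK × 2.0421 = 5105.25 HVN
5105.25 HVN × 0.40394 = 2062.214685 KRn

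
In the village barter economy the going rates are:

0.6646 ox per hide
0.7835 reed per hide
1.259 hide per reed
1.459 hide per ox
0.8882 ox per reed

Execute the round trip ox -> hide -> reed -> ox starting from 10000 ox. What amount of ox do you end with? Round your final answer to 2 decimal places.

10153.25

10000 ox × 1.459 = 14590 hide
14590 hide × 0.7835 = 11431.265 reed
11431.265 reed × 0.8882 = 10153.249573 ox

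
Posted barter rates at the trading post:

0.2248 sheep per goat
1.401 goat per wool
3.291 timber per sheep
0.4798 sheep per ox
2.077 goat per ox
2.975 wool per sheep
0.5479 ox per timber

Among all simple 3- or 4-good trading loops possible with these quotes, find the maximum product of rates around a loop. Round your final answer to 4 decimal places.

sheep→wool→goat→sheep: 2.975 × 1.401 × 0.2248 = 0.93696
sheep→timber→ox→sheep: 3.291 × 0.5479 × 0.4798 = 0.86515
sheep→timber→ox→goat→sheep: 3.291 × 0.5479 × 2.077 × 0.2248 = 0.84190
Maximum is sheep→wool→goat→sheep at 0.9370; no arbitrage — every cycle loses value.

0.9370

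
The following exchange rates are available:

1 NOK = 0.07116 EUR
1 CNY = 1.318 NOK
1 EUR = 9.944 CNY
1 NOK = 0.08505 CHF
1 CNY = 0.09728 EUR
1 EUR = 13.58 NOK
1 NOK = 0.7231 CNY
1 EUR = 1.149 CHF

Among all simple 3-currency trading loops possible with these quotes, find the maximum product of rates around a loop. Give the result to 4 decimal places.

0.9553

CNY→EUR→NOK→CNY: 0.09728 × 13.58 × 0.7231 = 0.95526
CNY→NOK→EUR→CNY: 1.318 × 0.07116 × 9.944 = 0.93264
Maximum is CNY→EUR→NOK→CNY at 0.9553; no arbitrage — every cycle loses value.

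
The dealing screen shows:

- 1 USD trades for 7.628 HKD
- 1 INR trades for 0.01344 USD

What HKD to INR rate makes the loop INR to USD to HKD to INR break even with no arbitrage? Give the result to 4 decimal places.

Known legs of the cycle: 0.01344 × 7.628 = 0.10252032
For no arbitrage the full-cycle product must be 1, so the missing rate is 1 / 0.10252032 ≈ 9.754164.

9.7542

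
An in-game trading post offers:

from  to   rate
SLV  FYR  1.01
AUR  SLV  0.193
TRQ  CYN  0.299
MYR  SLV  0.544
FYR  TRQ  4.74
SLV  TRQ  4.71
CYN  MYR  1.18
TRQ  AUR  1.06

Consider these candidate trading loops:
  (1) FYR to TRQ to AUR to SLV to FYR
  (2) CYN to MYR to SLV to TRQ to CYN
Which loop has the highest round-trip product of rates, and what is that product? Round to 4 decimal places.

0.9794

(1) 4.74 × 1.06 × 0.193 × 1.01 = 0.97941
(2) 1.18 × 0.544 × 4.71 × 0.299 = 0.90401
Highest is cycle (1) at 0.9794 (≤1, no arbitrage).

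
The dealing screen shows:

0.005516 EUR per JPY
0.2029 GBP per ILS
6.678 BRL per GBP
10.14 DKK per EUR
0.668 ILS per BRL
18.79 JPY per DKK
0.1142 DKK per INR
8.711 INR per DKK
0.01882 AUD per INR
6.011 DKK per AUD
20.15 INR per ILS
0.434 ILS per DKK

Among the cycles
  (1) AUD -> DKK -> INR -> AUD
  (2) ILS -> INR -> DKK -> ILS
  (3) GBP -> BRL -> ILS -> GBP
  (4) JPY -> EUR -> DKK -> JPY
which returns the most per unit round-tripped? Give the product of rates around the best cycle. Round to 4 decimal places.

(1) 6.011 × 8.711 × 0.01882 = 0.98545
(2) 20.15 × 0.1142 × 0.434 = 0.99869
(3) 6.678 × 0.668 × 0.2029 = 0.90512
(4) 0.005516 × 10.14 × 18.79 = 1.05097
Highest is cycle (4) at 1.0510 (>1, arbitrage).

1.0510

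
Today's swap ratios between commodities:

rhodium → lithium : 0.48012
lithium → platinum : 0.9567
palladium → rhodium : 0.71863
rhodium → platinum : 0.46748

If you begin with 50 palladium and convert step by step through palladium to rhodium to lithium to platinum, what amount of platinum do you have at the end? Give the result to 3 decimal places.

50 palladium × 0.71863 = 35.9315 rhodium
35.9315 rhodium × 0.48012 = 17.25143178 lithium
17.25143178 lithium × 0.9567 = 16.504444783926 platinum

16.504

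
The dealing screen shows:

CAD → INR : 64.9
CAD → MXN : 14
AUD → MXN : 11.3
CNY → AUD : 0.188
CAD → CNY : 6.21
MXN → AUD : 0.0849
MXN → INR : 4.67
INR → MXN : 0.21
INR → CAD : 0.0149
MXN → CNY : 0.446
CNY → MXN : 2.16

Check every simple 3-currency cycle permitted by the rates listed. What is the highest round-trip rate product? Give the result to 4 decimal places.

0.9742

MXN→INR→CAD→MXN: 4.67 × 0.0149 × 14 = 0.97416
AUD→MXN→CNY→AUD: 11.3 × 0.446 × 0.188 = 0.94748
Maximum is MXN→INR→CAD→MXN at 0.9742; no arbitrage — every cycle loses value.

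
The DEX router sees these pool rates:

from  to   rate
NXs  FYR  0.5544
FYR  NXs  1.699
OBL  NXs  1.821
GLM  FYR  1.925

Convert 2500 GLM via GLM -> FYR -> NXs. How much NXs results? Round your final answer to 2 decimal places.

2500 GLM × 1.925 = 4812.5 FYR
4812.5 FYR × 1.699 = 8176.4375 NXs

8176.44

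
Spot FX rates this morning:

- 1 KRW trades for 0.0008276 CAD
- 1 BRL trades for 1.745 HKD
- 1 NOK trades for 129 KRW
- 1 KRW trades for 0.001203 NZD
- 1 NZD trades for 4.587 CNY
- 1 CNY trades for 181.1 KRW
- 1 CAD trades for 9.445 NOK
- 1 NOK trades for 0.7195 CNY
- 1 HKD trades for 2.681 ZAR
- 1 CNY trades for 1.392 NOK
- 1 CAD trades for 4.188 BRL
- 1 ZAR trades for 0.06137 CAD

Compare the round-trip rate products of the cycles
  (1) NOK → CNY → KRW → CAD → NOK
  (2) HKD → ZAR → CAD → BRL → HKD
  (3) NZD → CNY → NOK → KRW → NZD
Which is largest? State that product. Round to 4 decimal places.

(1) 0.7195 × 181.1 × 0.0008276 × 9.445 = 1.01852
(2) 2.681 × 0.06137 × 4.188 × 1.745 = 1.20242
(3) 4.587 × 1.392 × 129 × 0.001203 = 0.99089
Highest is cycle (2) at 1.2024 (>1, arbitrage).

1.2024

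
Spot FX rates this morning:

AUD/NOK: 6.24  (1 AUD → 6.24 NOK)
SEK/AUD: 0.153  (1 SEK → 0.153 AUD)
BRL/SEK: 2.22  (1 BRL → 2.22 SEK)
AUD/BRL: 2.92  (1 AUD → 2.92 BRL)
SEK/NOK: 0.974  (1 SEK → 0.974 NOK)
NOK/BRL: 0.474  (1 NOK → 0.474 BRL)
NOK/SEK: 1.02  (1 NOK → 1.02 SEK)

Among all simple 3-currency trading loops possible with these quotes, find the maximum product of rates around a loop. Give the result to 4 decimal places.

BRL→SEK→NOK→BRL: 2.22 × 0.974 × 0.474 = 1.02492
BRL→SEK→AUD→BRL: 2.22 × 0.153 × 2.92 = 0.99181
SEK→AUD→NOK→SEK: 0.153 × 6.24 × 1.02 = 0.97381
Maximum is BRL→SEK→NOK→BRL at 1.0249; arbitrage exists.

1.0249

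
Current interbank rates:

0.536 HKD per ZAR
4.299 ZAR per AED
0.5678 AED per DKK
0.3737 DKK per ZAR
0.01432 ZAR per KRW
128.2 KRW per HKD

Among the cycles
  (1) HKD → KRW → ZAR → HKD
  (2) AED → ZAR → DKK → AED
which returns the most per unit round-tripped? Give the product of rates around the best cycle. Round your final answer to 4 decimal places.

0.9840

(1) 128.2 × 0.01432 × 0.536 = 0.98400
(2) 4.299 × 0.3737 × 0.5678 = 0.91219
Highest is cycle (1) at 0.9840 (≤1, no arbitrage).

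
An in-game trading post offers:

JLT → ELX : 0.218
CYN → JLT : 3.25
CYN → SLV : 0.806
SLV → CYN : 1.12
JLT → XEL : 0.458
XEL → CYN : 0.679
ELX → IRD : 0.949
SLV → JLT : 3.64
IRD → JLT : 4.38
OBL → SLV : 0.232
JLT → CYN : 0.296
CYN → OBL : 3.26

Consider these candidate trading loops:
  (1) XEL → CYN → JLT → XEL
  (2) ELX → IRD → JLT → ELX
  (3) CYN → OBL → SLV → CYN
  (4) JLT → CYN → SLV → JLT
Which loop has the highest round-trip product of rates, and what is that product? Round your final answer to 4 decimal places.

1.0107

(1) 0.679 × 3.25 × 0.458 = 1.01069
(2) 0.949 × 4.38 × 0.218 = 0.90614
(3) 3.26 × 0.232 × 1.12 = 0.84708
(4) 0.296 × 0.806 × 3.64 = 0.86842
Highest is cycle (1) at 1.0107 (>1, arbitrage).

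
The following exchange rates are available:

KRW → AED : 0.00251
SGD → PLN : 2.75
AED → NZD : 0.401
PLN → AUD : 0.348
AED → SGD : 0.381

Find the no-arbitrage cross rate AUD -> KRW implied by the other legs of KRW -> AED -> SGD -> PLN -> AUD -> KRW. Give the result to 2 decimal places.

1092.67

Known legs of the cycle: 0.00251 × 0.381 × 2.75 × 0.348 = 0.00091518867
For no arbitrage the full-cycle product must be 1, so the missing rate is 1 / 0.00091518867 ≈ 1092.6709.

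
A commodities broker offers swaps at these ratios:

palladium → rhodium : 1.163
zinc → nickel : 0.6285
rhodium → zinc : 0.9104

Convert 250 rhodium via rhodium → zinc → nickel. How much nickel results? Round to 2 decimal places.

250 rhodium × 0.9104 = 227.6 zinc
227.6 zinc × 0.6285 = 143.0466 nickel

143.05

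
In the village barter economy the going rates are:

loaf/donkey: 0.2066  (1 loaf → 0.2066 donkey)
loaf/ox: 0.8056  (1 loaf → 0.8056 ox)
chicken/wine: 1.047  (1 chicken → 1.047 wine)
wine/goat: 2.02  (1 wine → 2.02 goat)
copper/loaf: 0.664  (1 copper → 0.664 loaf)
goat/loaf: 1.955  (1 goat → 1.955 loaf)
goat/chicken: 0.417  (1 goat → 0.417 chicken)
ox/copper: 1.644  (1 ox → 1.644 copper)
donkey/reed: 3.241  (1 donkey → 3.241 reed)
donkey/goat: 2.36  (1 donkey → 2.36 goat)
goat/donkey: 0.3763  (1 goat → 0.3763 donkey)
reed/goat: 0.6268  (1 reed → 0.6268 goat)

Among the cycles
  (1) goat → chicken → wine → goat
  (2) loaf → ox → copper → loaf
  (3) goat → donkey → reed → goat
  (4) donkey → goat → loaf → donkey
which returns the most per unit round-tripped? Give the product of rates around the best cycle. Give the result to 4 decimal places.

(1) 0.417 × 1.047 × 2.02 = 0.88193
(2) 0.8056 × 1.644 × 0.664 = 0.87941
(3) 0.3763 × 3.241 × 0.6268 = 0.76444
(4) 2.36 × 1.955 × 0.2066 = 0.95321
Highest is cycle (4) at 0.9532 (≤1, no arbitrage).

0.9532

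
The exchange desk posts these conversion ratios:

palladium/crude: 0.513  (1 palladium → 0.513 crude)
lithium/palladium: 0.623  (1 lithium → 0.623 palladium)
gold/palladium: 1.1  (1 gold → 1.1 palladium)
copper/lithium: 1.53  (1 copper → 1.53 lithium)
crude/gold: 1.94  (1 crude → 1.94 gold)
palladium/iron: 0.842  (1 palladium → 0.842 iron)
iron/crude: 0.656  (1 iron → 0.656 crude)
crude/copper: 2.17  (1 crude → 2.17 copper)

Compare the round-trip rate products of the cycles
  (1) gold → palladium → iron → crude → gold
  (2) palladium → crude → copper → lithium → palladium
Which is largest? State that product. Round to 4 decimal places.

1.1787

(1) 1.1 × 0.842 × 0.656 × 1.94 = 1.17872
(2) 0.513 × 2.17 × 1.53 × 0.623 = 1.06110
Highest is cycle (1) at 1.1787 (>1, arbitrage).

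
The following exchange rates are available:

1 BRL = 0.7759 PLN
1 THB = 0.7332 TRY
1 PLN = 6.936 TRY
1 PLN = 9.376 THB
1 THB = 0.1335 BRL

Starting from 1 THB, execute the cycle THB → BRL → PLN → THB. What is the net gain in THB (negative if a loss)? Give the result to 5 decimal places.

1 THB × 0.1335 = 0.1335 BRL
0.1335 BRL × 0.7759 = 0.10358265 PLN
0.10358265 PLN × 9.376 = 0.9711909264 THB
Net change: 0.9711909264 − 1 = -0.0288090736 THB

-0.02881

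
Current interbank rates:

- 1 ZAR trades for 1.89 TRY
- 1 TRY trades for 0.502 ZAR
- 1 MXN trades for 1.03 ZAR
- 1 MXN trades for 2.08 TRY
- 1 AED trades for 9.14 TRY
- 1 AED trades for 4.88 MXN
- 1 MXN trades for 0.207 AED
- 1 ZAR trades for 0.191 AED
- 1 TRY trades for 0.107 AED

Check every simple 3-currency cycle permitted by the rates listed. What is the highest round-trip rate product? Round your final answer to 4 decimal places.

TRY→AED→MXN→TRY: 0.107 × 4.88 × 2.08 = 1.08609
MXN→ZAR→AED→MXN: 1.03 × 0.191 × 4.88 = 0.96004
TRY→ZAR→AED→TRY: 0.502 × 0.191 × 9.14 = 0.87636
Maximum is TRY→AED→MXN→TRY at 1.0861; arbitrage exists.

1.0861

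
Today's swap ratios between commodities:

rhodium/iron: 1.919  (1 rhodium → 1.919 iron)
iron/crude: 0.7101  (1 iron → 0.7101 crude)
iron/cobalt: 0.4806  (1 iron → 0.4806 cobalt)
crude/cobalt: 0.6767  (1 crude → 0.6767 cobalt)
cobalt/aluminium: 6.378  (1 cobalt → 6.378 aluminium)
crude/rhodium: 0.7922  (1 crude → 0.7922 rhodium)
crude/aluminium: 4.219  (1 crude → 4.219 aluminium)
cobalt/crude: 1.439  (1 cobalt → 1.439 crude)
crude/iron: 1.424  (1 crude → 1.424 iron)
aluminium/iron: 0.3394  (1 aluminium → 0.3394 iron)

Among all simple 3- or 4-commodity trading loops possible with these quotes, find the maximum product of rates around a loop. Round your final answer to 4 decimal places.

1.0795

rhodium→iron→crude→rhodium: 1.919 × 0.7101 × 0.7922 = 1.07952
rhodium→iron→cobalt→crude→rhodium: 1.919 × 0.4806 × 1.439 × 0.7922 = 1.05137
iron→cobalt→aluminium→iron: 0.4806 × 6.378 × 0.3394 = 1.04035
iron→crude→cobalt→aluminium→iron: 0.7101 × 0.6767 × 6.378 × 0.3394 = 1.04019
iron→crude→aluminium→iron: 0.7101 × 4.219 × 0.3394 = 1.01681
iron→cobalt→crude→aluminium→iron: 0.4806 × 1.439 × 4.219 × 0.3394 = 0.99030
iron→cobalt→crude→iron: 0.4806 × 1.439 × 1.424 = 0.98481
Maximum is rhodium→iron→crude→rhodium at 1.0795; arbitrage exists.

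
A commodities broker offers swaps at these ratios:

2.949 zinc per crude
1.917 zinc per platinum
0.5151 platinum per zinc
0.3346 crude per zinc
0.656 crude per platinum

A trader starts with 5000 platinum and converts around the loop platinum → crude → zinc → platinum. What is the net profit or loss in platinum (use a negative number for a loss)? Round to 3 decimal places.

5000 platinum × 0.656 = 3280 crude
3280 crude × 2.949 = 9672.72 zinc
9672.72 zinc × 0.5151 = 4982.418072 platinum
Net change: 4982.418072 − 5000 = -17.581928 platinum

-17.582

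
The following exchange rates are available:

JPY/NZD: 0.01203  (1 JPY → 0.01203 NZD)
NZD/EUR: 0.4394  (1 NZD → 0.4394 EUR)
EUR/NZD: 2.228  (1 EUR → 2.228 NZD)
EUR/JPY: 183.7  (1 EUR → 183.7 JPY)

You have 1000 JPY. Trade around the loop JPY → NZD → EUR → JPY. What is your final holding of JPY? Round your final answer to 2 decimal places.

971.03

1000 JPY × 0.01203 = 12.03 NZD
12.03 NZD × 0.4394 = 5.285982 EUR
5.285982 EUR × 183.7 = 971.0348934 JPY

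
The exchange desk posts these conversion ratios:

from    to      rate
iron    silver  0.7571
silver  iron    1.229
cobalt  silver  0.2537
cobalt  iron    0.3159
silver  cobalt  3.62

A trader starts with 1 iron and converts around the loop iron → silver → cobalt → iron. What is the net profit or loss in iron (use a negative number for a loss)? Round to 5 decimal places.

-0.13421

1 iron × 0.7571 = 0.7571 silver
0.7571 silver × 3.62 = 2.740702 cobalt
2.740702 cobalt × 0.3159 = 0.8657877618 iron
Net change: 0.8657877618 − 1 = -0.1342122382 iron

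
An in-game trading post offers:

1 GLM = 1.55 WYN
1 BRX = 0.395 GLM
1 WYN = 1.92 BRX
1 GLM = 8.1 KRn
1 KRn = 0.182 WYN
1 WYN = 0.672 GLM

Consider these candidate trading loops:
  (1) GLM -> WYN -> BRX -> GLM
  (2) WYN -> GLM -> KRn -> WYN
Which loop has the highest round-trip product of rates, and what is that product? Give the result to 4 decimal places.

1.1755

(1) 1.55 × 1.92 × 0.395 = 1.17552
(2) 0.672 × 8.1 × 0.182 = 0.99066
Highest is cycle (1) at 1.1755 (>1, arbitrage).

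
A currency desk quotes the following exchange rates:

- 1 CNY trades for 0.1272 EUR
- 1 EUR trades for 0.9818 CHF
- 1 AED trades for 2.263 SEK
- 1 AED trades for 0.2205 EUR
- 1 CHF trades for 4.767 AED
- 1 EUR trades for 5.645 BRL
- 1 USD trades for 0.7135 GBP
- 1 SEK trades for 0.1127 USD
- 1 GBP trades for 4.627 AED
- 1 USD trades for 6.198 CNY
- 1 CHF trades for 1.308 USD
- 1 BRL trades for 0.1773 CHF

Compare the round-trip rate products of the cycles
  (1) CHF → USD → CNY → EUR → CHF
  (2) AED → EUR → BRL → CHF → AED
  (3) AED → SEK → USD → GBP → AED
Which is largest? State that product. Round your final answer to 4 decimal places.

1.0520

(1) 1.308 × 6.198 × 0.1272 × 0.9818 = 1.01244
(2) 0.2205 × 5.645 × 0.1773 × 4.767 = 1.05203
(3) 2.263 × 0.1127 × 0.7135 × 4.627 = 0.84198
Highest is cycle (2) at 1.0520 (>1, arbitrage).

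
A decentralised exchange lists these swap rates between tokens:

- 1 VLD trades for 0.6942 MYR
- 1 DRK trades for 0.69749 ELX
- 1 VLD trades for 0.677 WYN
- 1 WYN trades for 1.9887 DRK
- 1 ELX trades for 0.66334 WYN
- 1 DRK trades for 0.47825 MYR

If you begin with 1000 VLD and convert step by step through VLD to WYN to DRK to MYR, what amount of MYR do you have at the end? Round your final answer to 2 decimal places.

1000 VLD × 0.677 = 677 WYN
677 WYN × 1.9887 = 1346.3499 DRK
1346.3499 DRK × 0.47825 = 643.891839675 MYR

643.89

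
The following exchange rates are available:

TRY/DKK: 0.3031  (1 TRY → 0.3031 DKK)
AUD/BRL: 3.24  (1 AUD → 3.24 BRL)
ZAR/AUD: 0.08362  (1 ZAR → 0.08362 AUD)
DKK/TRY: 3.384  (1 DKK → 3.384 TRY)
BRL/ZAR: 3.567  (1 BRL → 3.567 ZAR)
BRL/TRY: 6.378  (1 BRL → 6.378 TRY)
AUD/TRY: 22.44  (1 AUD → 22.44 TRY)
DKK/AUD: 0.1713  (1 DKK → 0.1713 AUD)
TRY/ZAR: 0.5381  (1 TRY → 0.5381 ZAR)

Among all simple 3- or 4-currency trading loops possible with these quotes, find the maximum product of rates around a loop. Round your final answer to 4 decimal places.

1.1651

TRY→DKK→AUD→TRY: 0.3031 × 0.1713 × 22.44 = 1.16511
TRY→DKK→AUD→BRL→TRY: 0.3031 × 0.1713 × 3.24 × 6.378 = 1.07293
TRY→ZAR→AUD→TRY: 0.5381 × 0.08362 × 22.44 = 1.00971
ZAR→AUD→BRL→ZAR: 0.08362 × 3.24 × 3.567 = 0.96640
TRY→ZAR→AUD→BRL→TRY: 0.5381 × 0.08362 × 3.24 × 6.378 = 0.92983
Maximum is TRY→DKK→AUD→TRY at 1.1651; arbitrage exists.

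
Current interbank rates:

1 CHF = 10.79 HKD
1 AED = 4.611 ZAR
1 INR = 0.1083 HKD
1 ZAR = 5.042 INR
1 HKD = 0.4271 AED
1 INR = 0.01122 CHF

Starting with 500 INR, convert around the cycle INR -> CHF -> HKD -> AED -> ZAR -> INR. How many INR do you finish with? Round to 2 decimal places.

500 INR × 0.01122 = 5.61 CHF
5.61 CHF × 10.79 = 60.5319 HKD
60.5319 HKD × 0.4271 = 25.85317449 AED
25.85317449 AED × 4.611 = 119.20898757339 ZAR
119.20898757339 ZAR × 5.042 = 601.05171534503238 INR

601.05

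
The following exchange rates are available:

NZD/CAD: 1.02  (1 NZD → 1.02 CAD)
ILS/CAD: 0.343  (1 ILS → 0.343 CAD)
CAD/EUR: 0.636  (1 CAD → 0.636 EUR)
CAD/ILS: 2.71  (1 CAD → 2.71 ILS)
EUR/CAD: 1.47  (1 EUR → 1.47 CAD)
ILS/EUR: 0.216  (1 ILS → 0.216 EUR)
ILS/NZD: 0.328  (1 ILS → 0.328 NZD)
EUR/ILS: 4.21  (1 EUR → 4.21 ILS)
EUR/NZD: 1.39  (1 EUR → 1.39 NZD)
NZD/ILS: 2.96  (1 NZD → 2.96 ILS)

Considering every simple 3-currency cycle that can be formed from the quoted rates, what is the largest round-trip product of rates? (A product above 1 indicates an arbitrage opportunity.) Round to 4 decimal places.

ILS→CAD→EUR→ILS: 0.343 × 0.636 × 4.21 = 0.91840
NZD→CAD→ILS→NZD: 1.02 × 2.71 × 0.328 = 0.90666
NZD→CAD→EUR→NZD: 1.02 × 0.636 × 1.39 = 0.90172
NZD→ILS→EUR→NZD: 2.96 × 0.216 × 1.39 = 0.88871
ILS→EUR→CAD→ILS: 0.216 × 1.47 × 2.71 = 0.86048
Maximum is ILS→CAD→EUR→ILS at 0.9184; no arbitrage — every cycle loses value.

0.9184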